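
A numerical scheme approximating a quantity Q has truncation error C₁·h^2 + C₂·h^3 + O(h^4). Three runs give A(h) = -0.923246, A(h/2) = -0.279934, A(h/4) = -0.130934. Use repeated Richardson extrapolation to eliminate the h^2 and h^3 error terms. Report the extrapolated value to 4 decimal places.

First eliminate the h^2 term (factor 2^2 = 4):
  B₁ = (4·(-0.279934) − (-0.923246))/3 = -0.065497
  B₂ = (4·(-0.130934) − (-0.279934))/3 = -0.081267
Then eliminate the h^3 term (factor 2^3 = 8):
  (8·(-0.081267) − (-0.065497))/7 = -0.083520

-0.0835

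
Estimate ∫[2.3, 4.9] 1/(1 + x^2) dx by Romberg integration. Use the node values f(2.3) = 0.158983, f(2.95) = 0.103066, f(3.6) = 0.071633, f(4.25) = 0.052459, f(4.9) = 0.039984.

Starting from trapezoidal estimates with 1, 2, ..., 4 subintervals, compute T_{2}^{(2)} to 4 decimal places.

0.2088

T_{0}^{(0)} (trapezoid, 1 panel, h=2.6000): 0.258657
T_{1}^{(0)} (trapezoid, 2 panels, h=1.3000): 0.222451
T_{2}^{(0)} (trapezoid, 4 panels, h=0.6500): 0.212317
T_{1}^{(1)} = 0.222451 + (0.222451 − 0.258657)/3 = 0.210382
T_{2}^{(1)} = 0.212317 + (0.212317 − 0.222451)/3 = 0.208939
T_{2}^{(2)} = 0.208939 + (0.208939 − 0.210382)/15 = 0.208843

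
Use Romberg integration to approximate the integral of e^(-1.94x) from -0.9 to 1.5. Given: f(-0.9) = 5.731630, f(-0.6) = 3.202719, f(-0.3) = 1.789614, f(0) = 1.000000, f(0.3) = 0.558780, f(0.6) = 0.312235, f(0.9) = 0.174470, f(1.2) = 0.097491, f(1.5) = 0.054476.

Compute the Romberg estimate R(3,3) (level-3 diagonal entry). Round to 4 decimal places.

R(0,0) (trapezoid, 1 panel, h=2.4000): 6.943327
R(1,0) (trapezoid, 2 panels, h=1.2000): 4.142200
R(2,0) (trapezoid, 4 panels, h=0.6000): 3.249550
R(3,0) (trapezoid, 8 panels, h=0.3000): 3.008509
R(1,1) = 4.142200 + (4.142200 − 6.943327)/3 = 3.208491
R(2,1) = 3.249550 + (3.249550 − 4.142200)/3 = 2.952000
R(3,1) = 3.008509 + (3.008509 − 3.249550)/3 = 2.928162
R(2,2) = 2.952000 + (2.952000 − 3.208491)/15 = 2.934901
R(3,2) = 2.928162 + (2.928162 − 2.952000)/15 = 2.926573
R(3,3) = 2.926573 + (2.926573 − 2.934901)/63 = 2.926441

2.9264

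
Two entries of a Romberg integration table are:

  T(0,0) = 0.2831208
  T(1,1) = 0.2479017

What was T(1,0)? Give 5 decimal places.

0.25671

From T(1,1) = (4·T(1,0) − T(0,0))/3, solve for T(1,0):
4·T(1,0) = 3·0.2479017 + 0.2831208 = 1.0268259
T(1,0) = 0.2567065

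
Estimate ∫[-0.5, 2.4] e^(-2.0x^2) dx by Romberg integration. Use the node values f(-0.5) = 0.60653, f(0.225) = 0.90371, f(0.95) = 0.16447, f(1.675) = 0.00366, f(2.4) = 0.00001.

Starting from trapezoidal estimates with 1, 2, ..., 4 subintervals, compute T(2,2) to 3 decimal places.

T(0,0) (trapezoid, 1 panel, h=2.9000): 0.87948
T(1,0) (trapezoid, 2 panels, h=1.4500): 0.67822
T(2,0) (trapezoid, 4 panels, h=0.7250): 0.99695
T(1,1) = 0.67822 + (0.67822 − 0.87948)/3 = 0.61113
T(2,1) = 0.99695 + (0.99695 − 0.67822)/3 = 1.10319
T(2,2) = 1.10319 + (1.10319 − 0.61113)/15 = 1.13599

1.136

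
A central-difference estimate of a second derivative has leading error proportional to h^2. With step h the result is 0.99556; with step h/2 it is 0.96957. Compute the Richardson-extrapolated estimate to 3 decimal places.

0.961

Extrapolated value = (4·A(h/2) − A(h)) / (4 − 1)
= (4·0.96957 − 0.99556) / 3
= 2.88272 / 3 = 0.96091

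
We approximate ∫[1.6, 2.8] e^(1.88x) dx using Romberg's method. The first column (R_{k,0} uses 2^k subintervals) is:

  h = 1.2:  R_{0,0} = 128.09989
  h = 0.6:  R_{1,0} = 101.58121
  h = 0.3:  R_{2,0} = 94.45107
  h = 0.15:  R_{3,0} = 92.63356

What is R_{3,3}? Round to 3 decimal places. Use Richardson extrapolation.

R_{1,1} = 101.58121 + (101.58121 − 128.09989)/3 = 92.74165
R_{2,1} = (4·94.45107 − 101.58121) / 3 = 92.07436
R_{3,1} = 92.63356 + (92.63356 − 94.45107)/3 = 92.02772
R_{2,2} = 92.07436 + (92.07436 − 92.74165)/15 = 92.02987
R_{3,2} = (16·92.02772 − 92.07436) / 15 = 92.02461
R_{3,3} = (64·92.02461 − 92.02987) / 63 = 92.02453
(Column j=1 coincides with Simpson's rule on the same nodes.)

92.025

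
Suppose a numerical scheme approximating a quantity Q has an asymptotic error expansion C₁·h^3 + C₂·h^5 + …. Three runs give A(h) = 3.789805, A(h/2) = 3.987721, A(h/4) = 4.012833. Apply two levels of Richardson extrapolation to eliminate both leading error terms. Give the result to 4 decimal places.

First eliminate the h^3 term (factor 2^3 = 8):
  B₁ = (8·3.987721 − 3.789805)/7 = 4.015995
  B₂ = (8·4.012833 − 3.987721)/7 = 4.016420
Then eliminate the h^5 term (factor 2^5 = 32):
  (32·4.016420 − 4.015995)/31 = 4.016434

4.0164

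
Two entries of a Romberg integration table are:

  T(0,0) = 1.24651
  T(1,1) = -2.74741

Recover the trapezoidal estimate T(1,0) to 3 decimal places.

-1.749

From T(1,1) = (4·T(1,0) − T(0,0))/3, solve for T(1,0):
4·T(1,0) = 3·(-2.74741) + 1.24651 = -6.99572
T(1,0) = -1.74893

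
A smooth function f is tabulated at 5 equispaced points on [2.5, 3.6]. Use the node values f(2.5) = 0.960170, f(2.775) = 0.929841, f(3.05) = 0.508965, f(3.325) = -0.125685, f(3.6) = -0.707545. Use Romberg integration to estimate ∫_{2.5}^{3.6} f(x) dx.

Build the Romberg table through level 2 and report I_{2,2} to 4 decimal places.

0.4108

I_{0,0} (trapezoid, 1 panel, h=1.1000): 0.138944
I_{1,0} (trapezoid, 2 panels, h=0.5500): 0.349403
I_{2,0} (trapezoid, 4 panels, h=0.2750): 0.395844
I_{1,1} = 0.349403 + (0.349403 − 0.138944)/3 = 0.419556
I_{2,1} = 0.395844 + (0.395844 − 0.349403)/3 = 0.411324
I_{2,2} = 0.411324 + (0.411324 − 0.419556)/15 = 0.410775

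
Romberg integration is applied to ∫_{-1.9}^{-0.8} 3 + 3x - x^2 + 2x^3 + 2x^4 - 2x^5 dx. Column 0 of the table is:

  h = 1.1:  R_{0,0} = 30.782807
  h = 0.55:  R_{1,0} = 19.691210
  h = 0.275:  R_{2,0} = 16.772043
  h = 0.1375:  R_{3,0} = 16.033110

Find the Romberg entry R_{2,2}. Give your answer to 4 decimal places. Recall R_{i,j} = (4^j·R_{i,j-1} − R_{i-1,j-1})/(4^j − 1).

15.7860

R_{1,1} = 19.691210 + (19.691210 − 30.782807)/3 = 15.994011
R_{2,1} = (4·16.772043 − 19.691210) / 3 = 15.798987
R_{2,2} = (16·15.798987 − 15.994011) / 15 = 15.785985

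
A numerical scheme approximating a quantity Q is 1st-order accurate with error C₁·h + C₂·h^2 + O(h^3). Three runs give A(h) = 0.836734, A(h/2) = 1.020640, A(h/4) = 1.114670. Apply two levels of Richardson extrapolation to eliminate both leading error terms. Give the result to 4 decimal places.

1.2101

First eliminate the h term (factor 2^1 = 2):
  B₁ = (2·1.020640 − 0.836734)/1 = 1.204546
  B₂ = (2·1.114670 − 1.020640)/1 = 1.208700
Then eliminate the h^2 term (factor 2^2 = 4):
  (4·1.208700 − 1.204546)/3 = 1.210085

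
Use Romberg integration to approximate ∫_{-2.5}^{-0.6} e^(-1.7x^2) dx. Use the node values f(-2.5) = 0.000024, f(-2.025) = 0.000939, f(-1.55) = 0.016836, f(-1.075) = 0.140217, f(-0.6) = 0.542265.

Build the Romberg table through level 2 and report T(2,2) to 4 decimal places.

0.1798

T(0,0) (trapezoid, 1 panel, h=1.9000): 0.515175
T(1,0) (trapezoid, 2 panels, h=0.9500): 0.273581
T(2,0) (trapezoid, 4 panels, h=0.4750): 0.203840
T(1,1) = 0.273581 + (0.273581 − 0.515175)/3 = 0.193050
T(2,1) = 0.203840 + (0.203840 − 0.273581)/3 = 0.180593
T(2,2) = 0.180593 + (0.180593 − 0.193050)/15 = 0.179763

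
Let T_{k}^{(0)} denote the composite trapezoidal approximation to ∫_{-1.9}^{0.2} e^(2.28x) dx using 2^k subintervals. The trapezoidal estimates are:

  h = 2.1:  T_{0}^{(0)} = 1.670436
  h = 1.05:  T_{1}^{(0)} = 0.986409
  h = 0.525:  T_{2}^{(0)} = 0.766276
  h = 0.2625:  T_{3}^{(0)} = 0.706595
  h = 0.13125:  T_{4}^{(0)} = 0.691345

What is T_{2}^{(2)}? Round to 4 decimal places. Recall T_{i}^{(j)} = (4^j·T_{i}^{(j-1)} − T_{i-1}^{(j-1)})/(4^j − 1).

0.6885

Richardson extrapolation on the trapezoidal column (denominator 4−1=3):
T_{1}^{(1)} = (4·0.986409 − 1.670436) / 3 = 0.758400
T_{2}^{(1)} = (4·0.766276 − 0.986409) / 3 = 0.692898
T_{2}^{(2)} = 0.692898 + (0.692898 − 0.758400)/15 = 0.688531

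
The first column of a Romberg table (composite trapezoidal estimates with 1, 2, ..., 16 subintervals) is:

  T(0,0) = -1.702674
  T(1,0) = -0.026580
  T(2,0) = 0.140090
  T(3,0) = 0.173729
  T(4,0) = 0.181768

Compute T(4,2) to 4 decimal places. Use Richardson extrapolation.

T(3,1) = (4·0.173729 − 0.140090) / 3 = 0.184942
T(4,1) = (4·0.181768 − 0.173729) / 3 = 0.184448
T(4,2) = (16·0.184448 − 0.184942) / 15 = 0.184415
(Column j=1 coincides with Simpson's rule on the same nodes.)

0.1844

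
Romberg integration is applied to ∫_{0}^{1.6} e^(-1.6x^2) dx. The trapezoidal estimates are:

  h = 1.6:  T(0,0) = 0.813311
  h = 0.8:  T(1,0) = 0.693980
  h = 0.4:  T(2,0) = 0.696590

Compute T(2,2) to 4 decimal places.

0.7003

T(1,1) = 0.693980 + (0.693980 − 0.813311)/3 = 0.654203
T(2,1) = 0.696590 + (0.696590 − 0.693980)/3 = 0.697460
T(2,2) = (16·0.697460 − 0.654203) / 15 = 0.700344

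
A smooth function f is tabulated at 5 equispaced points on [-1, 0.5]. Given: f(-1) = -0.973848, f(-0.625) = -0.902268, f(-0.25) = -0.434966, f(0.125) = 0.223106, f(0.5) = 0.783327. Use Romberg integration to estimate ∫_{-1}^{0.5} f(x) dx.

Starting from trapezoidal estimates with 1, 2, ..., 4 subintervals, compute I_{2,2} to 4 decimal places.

I_{0,0} (trapezoid, 1 panel, h=1.5000): -0.142891
I_{1,0} (trapezoid, 2 panels, h=0.7500): -0.397670
I_{2,0} (trapezoid, 4 panels, h=0.3750): -0.453521
I_{1,1} = -0.397670 + (-0.397670 − (-0.142891))/3 = -0.482596
I_{2,1} = -0.453521 + (-0.453521 − (-0.397670))/3 = -0.472138
I_{2,2} = -0.472138 + (-0.472138 − (-0.482596))/15 = -0.471441

-0.4714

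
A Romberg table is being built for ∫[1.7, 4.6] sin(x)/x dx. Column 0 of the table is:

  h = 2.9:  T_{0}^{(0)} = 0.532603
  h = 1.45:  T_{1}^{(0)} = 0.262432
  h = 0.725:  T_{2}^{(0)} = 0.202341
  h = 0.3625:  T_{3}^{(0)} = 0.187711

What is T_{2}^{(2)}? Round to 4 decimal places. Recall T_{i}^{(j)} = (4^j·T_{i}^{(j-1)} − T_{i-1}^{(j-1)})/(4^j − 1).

0.1830

T_{1}^{(1)} = 0.262432 + (0.262432 − 0.532603)/3 = 0.172375
T_{2}^{(1)} = 0.202341 + (0.202341 − 0.262432)/3 = 0.182311
T_{2}^{(2)} = (16·0.182311 − 0.172375) / 15 = 0.182973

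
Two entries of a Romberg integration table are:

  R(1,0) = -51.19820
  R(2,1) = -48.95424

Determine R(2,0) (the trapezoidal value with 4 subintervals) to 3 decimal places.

From R(2,1) = (4·R(2,0) − R(1,0))/3, solve for R(2,0):
4·R(2,0) = 3·(-48.95424) + (-51.19820) = -198.06092
R(2,0) = -49.51523

-49.515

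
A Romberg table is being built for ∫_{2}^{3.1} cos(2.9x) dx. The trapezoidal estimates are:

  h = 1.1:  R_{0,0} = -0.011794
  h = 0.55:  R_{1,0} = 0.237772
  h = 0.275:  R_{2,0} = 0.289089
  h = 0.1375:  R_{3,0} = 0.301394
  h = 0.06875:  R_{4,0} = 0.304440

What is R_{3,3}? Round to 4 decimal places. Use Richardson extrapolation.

0.3055

Richardson extrapolation on the trapezoidal column (denominator 4−1=3):
R_{1,1} = 0.237772 + (0.237772 − (-0.011794))/3 = 0.320961
R_{2,1} = 0.289089 + (0.289089 − 0.237772)/3 = 0.306195
R_{3,1} = 0.301394 + (0.301394 − 0.289089)/3 = 0.305496
R_{2,2} = (16·0.306195 − 0.320961) / 15 = 0.305211
R_{3,2} = 0.305496 + (0.305496 − 0.306195)/15 = 0.305449
R_{3,3} = (64·0.305449 − 0.305211) / 63 = 0.305453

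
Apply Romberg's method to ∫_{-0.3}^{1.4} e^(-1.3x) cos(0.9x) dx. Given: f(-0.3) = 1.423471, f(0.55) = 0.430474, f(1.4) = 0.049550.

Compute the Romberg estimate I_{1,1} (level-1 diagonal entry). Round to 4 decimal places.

I_{0,0} (trapezoid, 1 panel, h=1.7000): 1.252068
I_{1,0} (trapezoid, 2 panels, h=0.8500): 0.991937
I_{1,1} = 0.991937 + (0.991937 − 1.252068)/3 = 0.905227

0.9052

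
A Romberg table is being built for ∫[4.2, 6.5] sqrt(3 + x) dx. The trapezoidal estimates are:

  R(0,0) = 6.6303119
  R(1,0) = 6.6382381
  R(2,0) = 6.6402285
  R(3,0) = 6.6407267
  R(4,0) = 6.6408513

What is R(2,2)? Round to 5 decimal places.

Richardson extrapolation on the trapezoidal column (denominator 4−1=3):
R(1,1) = (4·6.6382381 − 6.6303119) / 3 = 6.6408802
R(2,1) = (4·6.6402285 − 6.6382381) / 3 = 6.6408920
R(2,2) = (16·6.6408920 − 6.6408802) / 15 = 6.6408928

6.64089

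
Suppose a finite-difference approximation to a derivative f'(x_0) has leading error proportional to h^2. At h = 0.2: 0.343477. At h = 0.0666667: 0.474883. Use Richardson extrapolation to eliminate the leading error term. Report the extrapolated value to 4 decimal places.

0.4913

The leading error scales as h^2; refining by a factor of 3 reduces it by 3^2 = 9.
Extrapolated value = (9·A(h/3) − A(h)) / (9 − 1)
= (9·0.474883 − 0.343477) / 8
= 3.930470 / 8 = 0.491309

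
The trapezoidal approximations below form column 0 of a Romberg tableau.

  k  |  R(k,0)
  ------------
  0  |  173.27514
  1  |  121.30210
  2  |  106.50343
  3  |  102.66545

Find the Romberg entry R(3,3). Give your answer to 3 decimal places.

101.373

R(1,1) = 121.30210 + (121.30210 − 173.27514)/3 = 103.97775
R(2,1) = (4·106.50343 − 121.30210) / 3 = 101.57054
R(3,1) = (4·102.66545 − 106.50343) / 3 = 101.38612
R(2,2) = (16·101.57054 − 103.97775) / 15 = 101.41006
R(3,2) = 101.38612 + (101.38612 − 101.57054)/15 = 101.37383
R(3,3) = 101.37383 + (101.37383 − 101.41006)/63 = 101.37325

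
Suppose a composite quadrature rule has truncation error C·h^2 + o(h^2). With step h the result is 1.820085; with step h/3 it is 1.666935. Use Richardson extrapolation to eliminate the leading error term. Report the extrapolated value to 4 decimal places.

Extrapolated value = (9·A(h/3) − A(h)) / (9 − 1)
= (9·1.666935 − 1.820085) / 8
= 13.182330 / 8 = 1.647791

1.6478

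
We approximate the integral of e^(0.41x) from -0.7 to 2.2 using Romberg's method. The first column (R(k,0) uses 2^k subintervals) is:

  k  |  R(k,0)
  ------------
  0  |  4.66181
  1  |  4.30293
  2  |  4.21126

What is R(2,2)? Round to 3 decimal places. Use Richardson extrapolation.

Richardson extrapolation on the trapezoidal column (denominator 4−1=3):
R(1,1) = (4·4.30293 − 4.66181) / 3 = 4.18330
R(2,1) = (4·4.21126 − 4.30293) / 3 = 4.18070
R(2,2) = 4.18070 + (4.18070 − 4.18330)/15 = 4.18053
(Column j=1 coincides with Simpson's rule on the same nodes.)

4.181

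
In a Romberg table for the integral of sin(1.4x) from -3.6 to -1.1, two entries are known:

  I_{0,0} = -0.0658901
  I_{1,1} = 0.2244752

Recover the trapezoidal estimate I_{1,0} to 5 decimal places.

From I_{1,1} = (4·I_{1,0} − I_{0,0})/3, solve for I_{1,0}:
4·I_{1,0} = 3·0.2244752 + (-0.0658901) = 0.6075355
I_{1,0} = 0.1518839

0.15188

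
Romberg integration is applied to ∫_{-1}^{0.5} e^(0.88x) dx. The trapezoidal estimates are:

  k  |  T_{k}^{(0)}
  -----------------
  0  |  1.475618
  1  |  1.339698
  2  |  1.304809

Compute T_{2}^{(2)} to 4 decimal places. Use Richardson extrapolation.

Richardson extrapolation on the trapezoidal column (denominator 4−1=3):
T_{1}^{(1)} = (4·1.339698 − 1.475618) / 3 = 1.294391
T_{2}^{(1)} = 1.304809 + (1.304809 − 1.339698)/3 = 1.293179
T_{2}^{(2)} = (16·1.293179 − 1.294391) / 15 = 1.293098

1.2931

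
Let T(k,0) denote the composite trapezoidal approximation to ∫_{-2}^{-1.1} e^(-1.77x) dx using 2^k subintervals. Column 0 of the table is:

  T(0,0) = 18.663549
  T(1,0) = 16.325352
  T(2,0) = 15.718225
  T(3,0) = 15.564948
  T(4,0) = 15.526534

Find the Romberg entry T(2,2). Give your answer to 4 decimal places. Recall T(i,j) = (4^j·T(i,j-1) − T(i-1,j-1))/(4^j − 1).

15.5138

T(1,1) = (4·16.325352 − 18.663549) / 3 = 15.545953
T(2,1) = (4·15.718225 − 16.325352) / 3 = 15.515849
T(2,2) = 15.515849 + (15.515849 − 15.545953)/15 = 15.513842
(Column j=1 coincides with Simpson's rule on the same nodes.)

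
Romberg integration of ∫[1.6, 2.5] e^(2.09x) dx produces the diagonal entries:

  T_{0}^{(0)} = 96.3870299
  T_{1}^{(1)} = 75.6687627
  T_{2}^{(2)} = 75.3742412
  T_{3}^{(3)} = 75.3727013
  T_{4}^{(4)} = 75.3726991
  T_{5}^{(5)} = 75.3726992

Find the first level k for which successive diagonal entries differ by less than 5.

|T_{1}^{(1)} − T_{0}^{(0)}| = 20.7182672 ≥ 5
|T_{2}^{(2)} − T_{1}^{(1)}| = 0.2945215 < 5

k = 2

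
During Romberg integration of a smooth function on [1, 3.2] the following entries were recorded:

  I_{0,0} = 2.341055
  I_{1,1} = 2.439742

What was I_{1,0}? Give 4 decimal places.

From I_{1,1} = (4·I_{1,0} − I_{0,0})/3, solve for I_{1,0}:
4·I_{1,0} = 3·2.439742 + 2.341055 = 9.660281
I_{1,0} = 2.415070

2.4151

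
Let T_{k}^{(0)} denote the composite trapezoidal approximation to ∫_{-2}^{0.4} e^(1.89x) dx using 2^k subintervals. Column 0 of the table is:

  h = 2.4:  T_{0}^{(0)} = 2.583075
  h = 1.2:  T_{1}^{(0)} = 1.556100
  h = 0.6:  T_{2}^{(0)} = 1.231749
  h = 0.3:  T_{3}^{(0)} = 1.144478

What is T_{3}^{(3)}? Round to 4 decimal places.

T_{1}^{(1)} = (4·1.556100 − 2.583075) / 3 = 1.213775
T_{2}^{(1)} = 1.231749 + (1.231749 − 1.556100)/3 = 1.123632
T_{3}^{(1)} = (4·1.144478 − 1.231749) / 3 = 1.115388
T_{2}^{(2)} = (16·1.123632 − 1.213775) / 15 = 1.117622
T_{3}^{(2)} = 1.115388 + (1.115388 − 1.123632)/15 = 1.114838
T_{3}^{(3)} = 1.114838 + (1.114838 − 1.117622)/63 = 1.114794

1.1148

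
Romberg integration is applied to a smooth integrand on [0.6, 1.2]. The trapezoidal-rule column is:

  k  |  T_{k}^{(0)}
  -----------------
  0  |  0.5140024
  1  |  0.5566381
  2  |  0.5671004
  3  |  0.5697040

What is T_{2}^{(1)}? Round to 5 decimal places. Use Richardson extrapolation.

T_{2}^{(1)} = 0.5671004 + (0.5671004 − 0.5566381)/3 = 0.5705878
(Column j=1 coincides with Simpson's rule on the same nodes.)

0.57059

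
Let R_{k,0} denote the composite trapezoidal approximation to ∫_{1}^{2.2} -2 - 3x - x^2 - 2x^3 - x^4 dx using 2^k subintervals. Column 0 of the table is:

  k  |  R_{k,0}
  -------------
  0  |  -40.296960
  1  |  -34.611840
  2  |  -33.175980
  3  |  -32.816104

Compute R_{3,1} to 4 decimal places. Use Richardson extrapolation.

-32.6961

R_{3,1} = -32.816104 + (-32.816104 − (-33.175980))/3 = -32.696145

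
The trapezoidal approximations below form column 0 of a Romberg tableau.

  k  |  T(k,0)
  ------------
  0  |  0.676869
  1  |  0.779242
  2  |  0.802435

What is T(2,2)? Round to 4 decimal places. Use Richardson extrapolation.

0.8100

Richardson extrapolation on the trapezoidal column (denominator 4−1=3):
T(1,1) = 0.779242 + (0.779242 − 0.676869)/3 = 0.813366
T(2,1) = (4·0.802435 − 0.779242) / 3 = 0.810166
T(2,2) = (16·0.810166 − 0.813366) / 15 = 0.809953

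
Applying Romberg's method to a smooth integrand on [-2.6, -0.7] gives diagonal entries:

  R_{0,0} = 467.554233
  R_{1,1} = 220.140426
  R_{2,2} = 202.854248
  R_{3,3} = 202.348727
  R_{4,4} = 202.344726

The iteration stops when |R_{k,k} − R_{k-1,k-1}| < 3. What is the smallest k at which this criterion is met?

|R_{1,1} − R_{0,0}| = 247.413807 ≥ 3
|R_{2,2} − R_{1,1}| = 17.286178 ≥ 3
|R_{3,3} − R_{2,2}| = 0.505521 < 3

k = 3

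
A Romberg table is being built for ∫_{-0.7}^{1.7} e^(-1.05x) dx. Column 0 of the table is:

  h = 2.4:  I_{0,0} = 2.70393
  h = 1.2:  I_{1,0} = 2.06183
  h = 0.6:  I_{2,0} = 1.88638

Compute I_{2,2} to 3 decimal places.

I_{1,1} = (4·2.06183 − 2.70393) / 3 = 1.84780
I_{2,1} = (4·1.88638 − 2.06183) / 3 = 1.82790
I_{2,2} = (16·1.82790 − 1.84780) / 15 = 1.82657
(Column j=1 coincides with Simpson's rule on the same nodes.)

1.827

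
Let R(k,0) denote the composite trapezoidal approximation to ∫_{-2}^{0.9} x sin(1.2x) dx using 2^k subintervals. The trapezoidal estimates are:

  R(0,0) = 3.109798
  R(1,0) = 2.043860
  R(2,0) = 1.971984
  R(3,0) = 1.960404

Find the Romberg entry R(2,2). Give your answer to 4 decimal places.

1.9653

R(1,1) = (4·2.043860 − 3.109798) / 3 = 1.688547
R(2,1) = 1.971984 + (1.971984 − 2.043860)/3 = 1.948025
R(2,2) = (16·1.948025 − 1.688547) / 15 = 1.965324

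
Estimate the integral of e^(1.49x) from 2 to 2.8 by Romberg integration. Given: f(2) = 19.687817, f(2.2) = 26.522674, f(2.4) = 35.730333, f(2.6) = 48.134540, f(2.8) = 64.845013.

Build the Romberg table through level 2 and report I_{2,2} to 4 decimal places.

30.3069

I_{0,0} (trapezoid, 1 panel, h=0.8000): 33.813132
I_{1,0} (trapezoid, 2 panels, h=0.4000): 31.198699
I_{2,0} (trapezoid, 4 panels, h=0.2000): 30.530792
I_{1,1} = 31.198699 + (31.198699 − 33.813132)/3 = 30.327221
I_{2,1} = 30.530792 + (30.530792 − 31.198699)/3 = 30.308156
I_{2,2} = 30.308156 + (30.308156 − 30.327221)/15 = 30.306885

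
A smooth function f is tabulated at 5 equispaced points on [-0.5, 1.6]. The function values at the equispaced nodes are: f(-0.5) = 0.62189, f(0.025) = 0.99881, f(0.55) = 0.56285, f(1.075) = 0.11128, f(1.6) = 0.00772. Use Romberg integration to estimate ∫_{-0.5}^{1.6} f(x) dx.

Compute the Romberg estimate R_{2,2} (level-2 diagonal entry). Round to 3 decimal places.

1.089

R_{0,0} (trapezoid, 1 panel, h=2.1000): 0.66109
R_{1,0} (trapezoid, 2 panels, h=1.0500): 0.92154
R_{2,0} (trapezoid, 4 panels, h=0.5250): 1.04357
R_{1,1} = 0.92154 + (0.92154 − 0.66109)/3 = 1.00836
R_{2,1} = 1.04357 + (1.04357 − 0.92154)/3 = 1.08425
R_{2,2} = 1.08425 + (1.08425 − 1.00836)/15 = 1.08931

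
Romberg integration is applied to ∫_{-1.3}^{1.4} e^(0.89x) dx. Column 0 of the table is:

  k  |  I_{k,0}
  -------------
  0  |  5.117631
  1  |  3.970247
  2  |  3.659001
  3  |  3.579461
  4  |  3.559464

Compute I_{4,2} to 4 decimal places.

3.5528

Richardson extrapolation on the trapezoidal column (denominator 4−1=3):
I_{3,1} = 3.579461 + (3.579461 − 3.659001)/3 = 3.552948
I_{4,1} = 3.559464 + (3.559464 − 3.579461)/3 = 3.552798
I_{4,2} = (16·3.552798 − 3.552948) / 15 = 3.552788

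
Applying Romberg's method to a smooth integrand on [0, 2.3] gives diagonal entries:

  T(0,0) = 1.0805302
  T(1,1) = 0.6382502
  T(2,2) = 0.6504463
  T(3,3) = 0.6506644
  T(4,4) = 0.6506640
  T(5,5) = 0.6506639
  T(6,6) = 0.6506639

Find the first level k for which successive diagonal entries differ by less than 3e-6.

k = 4

|T(1,1) − T(0,0)| = 0.4422800 ≥ 3e-6
|T(2,2) − T(1,1)| = 0.0121961 ≥ 3e-6
|T(3,3) − T(2,2)| = 0.0002181 ≥ 3e-6
|T(4,4) − T(3,3)| = 0.0000004 < 3e-6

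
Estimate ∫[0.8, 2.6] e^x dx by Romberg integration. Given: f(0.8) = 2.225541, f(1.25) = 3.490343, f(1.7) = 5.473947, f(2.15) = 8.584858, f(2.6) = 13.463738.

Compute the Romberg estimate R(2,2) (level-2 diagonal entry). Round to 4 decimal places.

R(0,0) (trapezoid, 1 panel, h=1.8000): 14.120351
R(1,0) (trapezoid, 2 panels, h=0.9000): 11.986728
R(2,0) (trapezoid, 4 panels, h=0.4500): 11.427204
R(1,1) = 11.986728 + (11.986728 − 14.120351)/3 = 11.275520
R(2,1) = 11.427204 + (11.427204 − 11.986728)/3 = 11.240696
R(2,2) = 11.240696 + (11.240696 − 11.275520)/15 = 11.238374

11.2384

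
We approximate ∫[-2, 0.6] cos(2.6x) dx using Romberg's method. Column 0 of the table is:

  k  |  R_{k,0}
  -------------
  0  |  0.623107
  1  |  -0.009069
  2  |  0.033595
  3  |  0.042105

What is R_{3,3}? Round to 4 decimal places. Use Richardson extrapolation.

0.0444

R_{1,1} = -0.009069 + (-0.009069 − 0.623107)/3 = -0.219794
R_{2,1} = 0.033595 + (0.033595 − (-0.009069))/3 = 0.047816
R_{3,1} = 0.042105 + (0.042105 − 0.033595)/3 = 0.044942
R_{2,2} = 0.047816 + (0.047816 − (-0.219794))/15 = 0.065657
R_{3,2} = 0.044942 + (0.044942 − 0.047816)/15 = 0.044750
R_{3,3} = 0.044750 + (0.044750 − 0.065657)/63 = 0.044418
(Column j=1 coincides with Simpson's rule on the same nodes.)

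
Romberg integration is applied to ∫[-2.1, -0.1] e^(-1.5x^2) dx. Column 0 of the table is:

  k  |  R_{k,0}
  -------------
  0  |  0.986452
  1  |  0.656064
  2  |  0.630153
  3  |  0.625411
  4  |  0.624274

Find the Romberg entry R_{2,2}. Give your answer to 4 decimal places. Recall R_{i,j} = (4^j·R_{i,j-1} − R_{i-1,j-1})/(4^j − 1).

R_{1,1} = 0.656064 + (0.656064 − 0.986452)/3 = 0.545935
R_{2,1} = 0.630153 + (0.630153 − 0.656064)/3 = 0.621516
R_{2,2} = (16·0.621516 − 0.545935) / 15 = 0.626555
(Column j=1 coincides with Simpson's rule on the same nodes.)

0.6266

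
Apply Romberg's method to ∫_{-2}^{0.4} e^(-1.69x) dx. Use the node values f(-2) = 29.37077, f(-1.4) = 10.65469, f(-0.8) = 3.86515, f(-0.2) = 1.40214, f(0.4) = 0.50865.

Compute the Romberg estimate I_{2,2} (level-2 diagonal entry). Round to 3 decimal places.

I_{0,0} (trapezoid, 1 panel, h=2.4000): 35.85530
I_{1,0} (trapezoid, 2 panels, h=1.2000): 22.56583
I_{2,0} (trapezoid, 4 panels, h=0.6000): 18.51701
I_{1,1} = 22.56583 + (22.56583 − 35.85530)/3 = 18.13601
I_{2,1} = 18.51701 + (18.51701 − 22.56583)/3 = 17.16740
I_{2,2} = 17.16740 + (17.16740 − 18.13601)/15 = 17.10283

17.103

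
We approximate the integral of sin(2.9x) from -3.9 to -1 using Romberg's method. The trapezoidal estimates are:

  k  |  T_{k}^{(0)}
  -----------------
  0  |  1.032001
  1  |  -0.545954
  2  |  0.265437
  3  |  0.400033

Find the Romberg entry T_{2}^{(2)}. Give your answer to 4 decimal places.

Richardson extrapolation on the trapezoidal column (denominator 4−1=3):
T_{1}^{(1)} = (4·(-0.545954) − 1.032001) / 3 = -1.071939
T_{2}^{(1)} = (4·0.265437 − (-0.545954)) / 3 = 0.535901
T_{2}^{(2)} = 0.535901 + (0.535901 − (-1.071939))/15 = 0.643090

0.6431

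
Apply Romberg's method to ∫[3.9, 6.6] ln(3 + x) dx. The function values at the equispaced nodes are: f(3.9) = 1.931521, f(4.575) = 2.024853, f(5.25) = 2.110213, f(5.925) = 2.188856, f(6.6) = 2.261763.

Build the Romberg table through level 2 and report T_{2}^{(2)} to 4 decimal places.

5.6854

T_{0}^{(0)} (trapezoid, 1 panel, h=2.7000): 5.660933
T_{1}^{(0)} (trapezoid, 2 panels, h=1.3500): 5.679254
T_{2}^{(0)} (trapezoid, 4 panels, h=0.6750): 5.683881
T_{1}^{(1)} = 5.679254 + (5.679254 − 5.660933)/3 = 5.685361
T_{2}^{(1)} = 5.683881 + (5.683881 − 5.679254)/3 = 5.685423
T_{2}^{(2)} = 5.685423 + (5.685423 − 5.685361)/15 = 5.685427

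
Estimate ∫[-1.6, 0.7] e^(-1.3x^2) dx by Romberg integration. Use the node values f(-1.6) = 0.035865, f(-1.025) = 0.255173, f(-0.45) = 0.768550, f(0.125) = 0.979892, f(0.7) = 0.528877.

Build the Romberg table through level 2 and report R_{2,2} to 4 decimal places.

1.3467

R_{0,0} (trapezoid, 1 panel, h=2.3000): 0.649453
R_{1,0} (trapezoid, 2 panels, h=1.1500): 1.208559
R_{2,0} (trapezoid, 4 panels, h=0.5750): 1.314442
R_{1,1} = 1.208559 + (1.208559 − 0.649453)/3 = 1.394928
R_{2,1} = 1.314442 + (1.314442 − 1.208559)/3 = 1.349736
R_{2,2} = 1.349736 + (1.349736 − 1.394928)/15 = 1.346723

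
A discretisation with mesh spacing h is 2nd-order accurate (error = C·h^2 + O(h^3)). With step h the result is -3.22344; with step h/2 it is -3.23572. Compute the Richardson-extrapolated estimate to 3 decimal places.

-3.240

The leading error scales as h^2; refining by a factor of 2 reduces it by 2^2 = 4.
Extrapolated value = (4·A(h/2) − A(h)) / (4 − 1)
= (4·(-3.23572) − (-3.22344)) / 3
= -9.71944 / 3 = -3.23981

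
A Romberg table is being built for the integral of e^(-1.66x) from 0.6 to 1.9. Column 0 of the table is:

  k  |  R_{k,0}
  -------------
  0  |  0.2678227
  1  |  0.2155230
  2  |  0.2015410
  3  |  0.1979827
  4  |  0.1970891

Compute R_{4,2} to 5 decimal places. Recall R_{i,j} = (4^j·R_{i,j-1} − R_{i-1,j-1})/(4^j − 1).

0.19679

Richardson extrapolation on the trapezoidal column (denominator 4−1=3):
R_{3,1} = (4·0.1979827 − 0.2015410) / 3 = 0.1967966
R_{4,1} = 0.1970891 + (0.1970891 − 0.1979827)/3 = 0.1967912
R_{4,2} = 0.1967912 + (0.1967912 − 0.1967966)/15 = 0.1967908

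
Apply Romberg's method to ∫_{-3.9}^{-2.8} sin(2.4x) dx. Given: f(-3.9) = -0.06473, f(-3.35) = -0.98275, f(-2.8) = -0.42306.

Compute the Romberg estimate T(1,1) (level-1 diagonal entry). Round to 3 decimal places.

T(0,0) (trapezoid, 1 panel, h=1.1000): -0.26828
T(1,0) (trapezoid, 2 panels, h=0.5500): -0.67465
T(1,1) = -0.67465 + (-0.67465 − (-0.26828))/3 = -0.81011

-0.810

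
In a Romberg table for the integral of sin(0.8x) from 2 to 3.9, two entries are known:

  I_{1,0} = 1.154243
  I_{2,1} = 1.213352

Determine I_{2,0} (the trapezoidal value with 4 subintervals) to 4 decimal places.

From I_{2,1} = (4·I_{2,0} − I_{1,0})/3, solve for I_{2,0}:
4·I_{2,0} = 3·1.213352 + 1.154243 = 4.794299
I_{2,0} = 1.198575

1.1986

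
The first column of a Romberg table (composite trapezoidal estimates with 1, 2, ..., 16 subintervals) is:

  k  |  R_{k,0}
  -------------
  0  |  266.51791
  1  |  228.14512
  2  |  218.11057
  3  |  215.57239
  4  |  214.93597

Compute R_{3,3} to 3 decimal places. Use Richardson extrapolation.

214.724

Richardson extrapolation on the trapezoidal column (denominator 4−1=3):
R_{1,1} = (4·228.14512 − 266.51791) / 3 = 215.35419
R_{2,1} = 218.11057 + (218.11057 − 228.14512)/3 = 214.76572
R_{3,1} = (4·215.57239 − 218.11057) / 3 = 214.72633
R_{2,2} = 214.76572 + (214.76572 − 215.35419)/15 = 214.72649
R_{3,2} = 214.72633 + (214.72633 − 214.76572)/15 = 214.72370
R_{3,3} = (64·214.72370 − 214.72649) / 63 = 214.72366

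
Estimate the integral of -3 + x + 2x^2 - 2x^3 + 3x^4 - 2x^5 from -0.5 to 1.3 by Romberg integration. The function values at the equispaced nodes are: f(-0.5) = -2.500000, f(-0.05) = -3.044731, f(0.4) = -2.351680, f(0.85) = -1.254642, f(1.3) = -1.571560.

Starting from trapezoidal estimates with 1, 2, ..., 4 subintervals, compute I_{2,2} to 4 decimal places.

I_{0,0} (trapezoid, 1 panel, h=1.8000): -3.664404
I_{1,0} (trapezoid, 2 panels, h=0.9000): -3.948714
I_{2,0} (trapezoid, 4 panels, h=0.4500): -3.909075
I_{1,1} = -3.948714 + (-3.948714 − (-3.664404))/3 = -4.043484
I_{2,1} = -3.909075 + (-3.909075 − (-3.948714))/3 = -3.895862
I_{2,2} = -3.895862 + (-3.895862 − (-4.043484))/15 = -3.886021

-3.8860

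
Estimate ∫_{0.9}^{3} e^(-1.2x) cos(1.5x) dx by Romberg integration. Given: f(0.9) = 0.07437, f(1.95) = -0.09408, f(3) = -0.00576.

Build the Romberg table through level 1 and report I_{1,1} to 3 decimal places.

I_{0,0} (trapezoid, 1 panel, h=2.1000): 0.07204
I_{1,0} (trapezoid, 2 panels, h=1.0500): -0.06276
I_{1,1} = -0.06276 + (-0.06276 − 0.07204)/3 = -0.10769

-0.108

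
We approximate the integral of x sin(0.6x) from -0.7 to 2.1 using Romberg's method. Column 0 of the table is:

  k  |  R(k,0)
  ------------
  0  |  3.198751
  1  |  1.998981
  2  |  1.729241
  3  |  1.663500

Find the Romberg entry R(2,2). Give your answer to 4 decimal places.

1.6420

R(1,1) = 1.998981 + (1.998981 − 3.198751)/3 = 1.599058
R(2,1) = 1.729241 + (1.729241 − 1.998981)/3 = 1.639328
R(2,2) = 1.639328 + (1.639328 − 1.599058)/15 = 1.642013
(Column j=1 coincides with Simpson's rule on the same nodes.)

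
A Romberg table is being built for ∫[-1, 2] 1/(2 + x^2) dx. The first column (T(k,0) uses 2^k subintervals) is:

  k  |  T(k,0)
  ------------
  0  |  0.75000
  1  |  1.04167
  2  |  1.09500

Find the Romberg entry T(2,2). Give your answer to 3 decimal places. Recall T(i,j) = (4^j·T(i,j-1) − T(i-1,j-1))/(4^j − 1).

1.111

Richardson extrapolation on the trapezoidal column (denominator 4−1=3):
T(1,1) = (4·1.04167 − 0.75000) / 3 = 1.13889
T(2,1) = (4·1.09500 − 1.04167) / 3 = 1.11278
T(2,2) = (16·1.11278 − 1.13889) / 15 = 1.11104
(Column j=1 coincides with Simpson's rule on the same nodes.)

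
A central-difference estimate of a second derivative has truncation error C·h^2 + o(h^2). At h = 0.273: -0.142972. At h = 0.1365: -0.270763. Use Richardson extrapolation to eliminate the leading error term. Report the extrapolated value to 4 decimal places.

-0.3134

The leading error scales as h^2; refining by a factor of 2 reduces it by 2^2 = 4.
Extrapolated value = (4·A(h/2) − A(h)) / (4 − 1)
= (4·(-0.270763) − (-0.142972)) / 3
= -0.940080 / 3 = -0.313360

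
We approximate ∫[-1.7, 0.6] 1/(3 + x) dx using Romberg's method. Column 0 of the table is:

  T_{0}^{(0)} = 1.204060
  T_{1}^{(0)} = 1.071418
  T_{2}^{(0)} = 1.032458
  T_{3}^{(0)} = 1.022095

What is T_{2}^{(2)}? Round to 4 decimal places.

Richardson extrapolation on the trapezoidal column (denominator 4−1=3):
T_{1}^{(1)} = 1.071418 + (1.071418 − 1.204060)/3 = 1.027204
T_{2}^{(1)} = (4·1.032458 − 1.071418) / 3 = 1.019471
T_{2}^{(2)} = 1.019471 + (1.019471 − 1.027204)/15 = 1.018955

1.0190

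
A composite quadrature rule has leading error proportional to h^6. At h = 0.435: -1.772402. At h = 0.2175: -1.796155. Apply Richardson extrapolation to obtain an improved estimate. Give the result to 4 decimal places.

-1.7965

Extrapolated value = (64·A(h/2) − A(h)) / (64 − 1)
= (64·(-1.796155) − (-1.772402)) / 63
= -113.181518 / 63 = -1.796532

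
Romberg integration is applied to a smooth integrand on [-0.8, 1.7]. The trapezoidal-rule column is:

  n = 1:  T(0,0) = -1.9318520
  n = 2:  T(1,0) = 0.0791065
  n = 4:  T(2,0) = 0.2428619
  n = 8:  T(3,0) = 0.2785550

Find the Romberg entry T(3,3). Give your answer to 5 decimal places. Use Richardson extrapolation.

0.29035

T(1,1) = (4·0.0791065 − (-1.9318520)) / 3 = 0.7494260
T(2,1) = 0.2428619 + (0.2428619 − 0.0791065)/3 = 0.2974470
T(3,1) = (4·0.2785550 − 0.2428619) / 3 = 0.2904527
T(2,2) = 0.2974470 + (0.2974470 − 0.7494260)/15 = 0.2673151
T(3,2) = (16·0.2904527 − 0.2974470) / 15 = 0.2899864
T(3,3) = 0.2899864 + (0.2899864 − 0.2673151)/63 = 0.2903463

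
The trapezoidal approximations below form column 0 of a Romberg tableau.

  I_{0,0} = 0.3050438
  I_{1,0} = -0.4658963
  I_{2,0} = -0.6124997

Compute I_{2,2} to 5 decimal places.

-0.65727

Richardson extrapolation on the trapezoidal column (denominator 4−1=3):
I_{1,1} = -0.4658963 + (-0.4658963 − 0.3050438)/3 = -0.7228763
I_{2,1} = (4·(-0.6124997) − (-0.4658963)) / 3 = -0.6613675
I_{2,2} = -0.6613675 + (-0.6613675 − (-0.7228763))/15 = -0.6572669
(Column j=1 coincides with Simpson's rule on the same nodes.)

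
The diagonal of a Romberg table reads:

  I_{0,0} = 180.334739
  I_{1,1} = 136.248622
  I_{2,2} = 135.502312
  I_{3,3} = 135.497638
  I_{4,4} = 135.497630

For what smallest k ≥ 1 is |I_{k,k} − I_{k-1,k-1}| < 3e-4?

|I_{1,1} − I_{0,0}| = 44.086117 ≥ 3e-4
|I_{2,2} − I_{1,1}| = 0.746310 ≥ 3e-4
|I_{3,3} − I_{2,2}| = 0.004674 ≥ 3e-4
|I_{4,4} − I_{3,3}| = 0.000008 < 3e-4

k = 4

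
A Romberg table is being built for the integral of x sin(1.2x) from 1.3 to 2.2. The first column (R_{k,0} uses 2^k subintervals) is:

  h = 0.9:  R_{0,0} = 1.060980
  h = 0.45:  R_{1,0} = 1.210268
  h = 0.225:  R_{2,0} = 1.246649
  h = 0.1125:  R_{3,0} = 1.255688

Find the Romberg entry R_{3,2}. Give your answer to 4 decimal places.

Richardson extrapolation on the trapezoidal column (denominator 4−1=3):
R_{2,1} = 1.246649 + (1.246649 − 1.210268)/3 = 1.258776
R_{3,1} = (4·1.255688 − 1.246649) / 3 = 1.258701
R_{3,2} = (16·1.258701 − 1.258776) / 15 = 1.258696
(Column j=1 coincides with Simpson's rule on the same nodes.)

1.2587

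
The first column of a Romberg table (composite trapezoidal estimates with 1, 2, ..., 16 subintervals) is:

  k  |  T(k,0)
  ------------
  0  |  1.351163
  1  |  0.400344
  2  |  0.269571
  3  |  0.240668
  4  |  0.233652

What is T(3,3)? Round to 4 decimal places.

T(1,1) = 0.400344 + (0.400344 − 1.351163)/3 = 0.083404
T(2,1) = (4·0.269571 − 0.400344) / 3 = 0.225980
T(3,1) = 0.240668 + (0.240668 − 0.269571)/3 = 0.231034
T(2,2) = 0.225980 + (0.225980 − 0.083404)/15 = 0.235485
T(3,2) = 0.231034 + (0.231034 − 0.225980)/15 = 0.231371
T(3,3) = 0.231371 + (0.231371 − 0.235485)/63 = 0.231306

0.2313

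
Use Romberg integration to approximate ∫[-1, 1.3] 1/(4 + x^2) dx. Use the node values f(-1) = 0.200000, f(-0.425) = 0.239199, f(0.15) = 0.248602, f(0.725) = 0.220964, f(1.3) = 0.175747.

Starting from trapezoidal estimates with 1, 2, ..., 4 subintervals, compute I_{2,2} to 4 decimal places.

0.5198

I_{0,0} (trapezoid, 1 panel, h=2.3000): 0.432109
I_{1,0} (trapezoid, 2 panels, h=1.1500): 0.501947
I_{2,0} (trapezoid, 4 panels, h=0.5750): 0.515567
I_{1,1} = 0.501947 + (0.501947 − 0.432109)/3 = 0.525226
I_{2,1} = 0.515567 + (0.515567 − 0.501947)/3 = 0.520107
I_{2,2} = 0.520107 + (0.520107 − 0.525226)/15 = 0.519766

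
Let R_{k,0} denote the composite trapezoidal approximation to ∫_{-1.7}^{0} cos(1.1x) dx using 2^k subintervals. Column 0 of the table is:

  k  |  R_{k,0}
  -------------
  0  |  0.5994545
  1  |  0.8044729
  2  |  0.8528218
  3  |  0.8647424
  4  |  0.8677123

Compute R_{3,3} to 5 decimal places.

0.86870

R_{1,1} = 0.8044729 + (0.8044729 − 0.5994545)/3 = 0.8728124
R_{2,1} = (4·0.8528218 − 0.8044729) / 3 = 0.8689381
R_{3,1} = (4·0.8647424 − 0.8528218) / 3 = 0.8687159
R_{2,2} = (16·0.8689381 − 0.8728124) / 15 = 0.8686798
R_{3,2} = 0.8687159 + (0.8687159 − 0.8689381)/15 = 0.8687011
R_{3,3} = 0.8687011 + (0.8687011 − 0.8686798)/63 = 0.8687014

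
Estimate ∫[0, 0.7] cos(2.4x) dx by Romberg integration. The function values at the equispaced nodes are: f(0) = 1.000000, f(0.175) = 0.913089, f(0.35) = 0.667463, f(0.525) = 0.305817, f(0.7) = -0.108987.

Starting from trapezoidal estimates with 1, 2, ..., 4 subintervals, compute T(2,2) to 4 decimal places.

T(0,0) (trapezoid, 1 panel, h=0.7000): 0.311855
T(1,0) (trapezoid, 2 panels, h=0.3500): 0.389539
T(2,0) (trapezoid, 4 panels, h=0.1750): 0.408078
T(1,1) = 0.389539 + (0.389539 − 0.311855)/3 = 0.415434
T(2,1) = 0.408078 + (0.408078 − 0.389539)/3 = 0.414258
T(2,2) = 0.414258 + (0.414258 − 0.415434)/15 = 0.414180

0.4142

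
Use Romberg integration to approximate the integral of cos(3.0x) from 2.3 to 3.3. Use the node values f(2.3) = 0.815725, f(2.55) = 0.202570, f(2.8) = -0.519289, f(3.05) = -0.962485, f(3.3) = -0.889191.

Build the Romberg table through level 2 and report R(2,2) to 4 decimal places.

R(0,0) (trapezoid, 1 panel, h=1.0000): -0.036733
R(1,0) (trapezoid, 2 panels, h=0.5000): -0.278011
R(2,0) (trapezoid, 4 panels, h=0.2500): -0.328984
R(1,1) = -0.278011 + (-0.278011 − (-0.036733))/3 = -0.358437
R(2,1) = -0.328984 + (-0.328984 − (-0.278011))/3 = -0.345975
R(2,2) = -0.345975 + (-0.345975 − (-0.358437))/15 = -0.345144

-0.3451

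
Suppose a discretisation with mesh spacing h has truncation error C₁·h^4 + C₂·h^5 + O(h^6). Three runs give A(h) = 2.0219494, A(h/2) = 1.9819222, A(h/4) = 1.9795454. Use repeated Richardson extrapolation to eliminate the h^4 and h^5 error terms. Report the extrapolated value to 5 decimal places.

First eliminate the h^4 term (factor 2^4 = 16):
  B₁ = (16·1.9819222 − 2.0219494)/15 = 1.9792537
  B₂ = (16·1.9795454 − 1.9819222)/15 = 1.9793869
Then eliminate the h^5 term (factor 2^5 = 32):
  (32·1.9793869 − 1.9792537)/31 = 1.9793912

1.97939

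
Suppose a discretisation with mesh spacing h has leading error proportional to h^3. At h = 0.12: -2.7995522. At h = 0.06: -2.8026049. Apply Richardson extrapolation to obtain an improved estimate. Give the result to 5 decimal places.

The leading error scales as h^3; refining by a factor of 2 reduces it by 2^3 = 8.
Extrapolated value = (8·A(h/2) − A(h)) / (8 − 1)
= (8·(-2.8026049) − (-2.7995522)) / 7
= -19.6212870 / 7 = -2.8030410

-2.80304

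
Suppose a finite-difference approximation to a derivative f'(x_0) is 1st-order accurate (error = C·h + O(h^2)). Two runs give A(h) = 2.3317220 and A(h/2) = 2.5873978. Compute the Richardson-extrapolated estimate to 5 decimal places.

2.84307

The leading error scales as h; refining by a factor of 2 reduces it by 2^1 = 2.
Extrapolated value = (2·A(h/2) − A(h)) / (2 − 1)
= (2·2.5873978 − 2.3317220) / 1
= 2.8430736 / 1 = 2.8430736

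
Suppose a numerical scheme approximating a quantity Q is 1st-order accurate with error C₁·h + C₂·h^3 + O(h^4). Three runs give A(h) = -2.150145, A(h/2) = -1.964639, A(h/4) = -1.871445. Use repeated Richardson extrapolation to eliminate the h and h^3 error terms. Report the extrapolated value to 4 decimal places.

-1.7781

First eliminate the h term (factor 2^1 = 2):
  B₁ = (2·(-1.964639) − (-2.150145))/1 = -1.779133
  B₂ = (2·(-1.871445) − (-1.964639))/1 = -1.778251
Then eliminate the h^3 term (factor 2^3 = 8):
  (8·(-1.778251) − (-1.779133))/7 = -1.778125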